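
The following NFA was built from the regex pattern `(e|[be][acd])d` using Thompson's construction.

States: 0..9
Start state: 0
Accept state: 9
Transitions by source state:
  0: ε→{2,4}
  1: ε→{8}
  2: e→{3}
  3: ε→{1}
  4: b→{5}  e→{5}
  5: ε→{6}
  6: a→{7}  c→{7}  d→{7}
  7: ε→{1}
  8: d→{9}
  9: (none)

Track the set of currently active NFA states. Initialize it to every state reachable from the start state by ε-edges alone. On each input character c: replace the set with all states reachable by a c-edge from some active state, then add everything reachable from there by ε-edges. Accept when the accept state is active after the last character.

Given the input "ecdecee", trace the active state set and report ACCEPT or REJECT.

Answer: REJECT

Derivation:
initial (ε-close {0}): {0,2,4}
'e' @ 1: {1,3,5,6,8}
'c' @ 2: {1,7,8}
'd' @ 3: {9}  ✓accept
'e' @ 4: {}  — state set empty
rest 'cee' ignored (set empty)
final: {}; accept 9 not in set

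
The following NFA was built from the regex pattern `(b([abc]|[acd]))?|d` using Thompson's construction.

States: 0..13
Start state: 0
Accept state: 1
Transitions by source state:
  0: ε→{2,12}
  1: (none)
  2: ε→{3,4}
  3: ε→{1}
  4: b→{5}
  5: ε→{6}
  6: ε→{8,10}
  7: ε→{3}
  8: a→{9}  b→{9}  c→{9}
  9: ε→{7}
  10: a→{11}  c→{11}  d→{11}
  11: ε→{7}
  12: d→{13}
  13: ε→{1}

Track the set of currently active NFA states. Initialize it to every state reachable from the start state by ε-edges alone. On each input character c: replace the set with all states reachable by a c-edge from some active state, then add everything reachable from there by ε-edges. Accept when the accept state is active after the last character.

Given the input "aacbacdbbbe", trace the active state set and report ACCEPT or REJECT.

start: ε-closure({0}) = {0,1,2,3,4,12}
'a' @ 1: {}  — state set empty
rest 'acbacdbbbe' ignored (set empty)
final: {}; accept 1 not in set

Answer: REJECT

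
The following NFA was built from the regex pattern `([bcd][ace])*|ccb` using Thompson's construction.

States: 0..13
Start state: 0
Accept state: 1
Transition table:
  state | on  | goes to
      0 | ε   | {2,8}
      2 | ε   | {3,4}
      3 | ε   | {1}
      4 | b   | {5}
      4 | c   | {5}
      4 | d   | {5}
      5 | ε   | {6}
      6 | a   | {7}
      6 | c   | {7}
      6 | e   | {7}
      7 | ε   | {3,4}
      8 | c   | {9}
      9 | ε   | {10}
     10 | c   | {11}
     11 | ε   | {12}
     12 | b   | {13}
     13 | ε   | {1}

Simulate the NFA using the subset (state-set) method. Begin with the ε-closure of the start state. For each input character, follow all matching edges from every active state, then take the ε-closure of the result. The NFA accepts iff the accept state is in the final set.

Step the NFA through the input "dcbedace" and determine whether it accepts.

initial (ε-close {0}): {0,1,2,3,4,8}
'd' @ 1: {5,6}
'c' @ 2: {1,3,4,7}  ✓accept
'b' @ 3: {5,6}
'e' @ 4: {1,3,4,7}  ✓accept
'd' @ 5: {5,6}
'a' @ 6: {1,3,4,7}  ✓accept
'c' @ 7: {5,6}
'e' @ 8: {1,3,4,7}  ✓accept
final: {1,3,4,7}; accept 1 in set

Answer: ACCEPT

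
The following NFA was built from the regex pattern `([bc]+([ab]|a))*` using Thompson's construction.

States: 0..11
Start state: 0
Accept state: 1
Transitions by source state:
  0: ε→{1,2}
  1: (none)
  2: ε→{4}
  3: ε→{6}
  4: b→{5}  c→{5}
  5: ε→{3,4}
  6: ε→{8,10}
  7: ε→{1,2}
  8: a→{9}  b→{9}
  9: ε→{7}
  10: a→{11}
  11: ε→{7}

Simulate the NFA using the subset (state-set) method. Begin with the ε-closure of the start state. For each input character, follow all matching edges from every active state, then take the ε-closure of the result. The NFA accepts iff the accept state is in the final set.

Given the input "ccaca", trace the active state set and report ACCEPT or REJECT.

Answer: ACCEPT

Trace:
start: ε-closure({0}) = {0,1,2,4}
'c' @ 1: {3,4,5,6,8,10}
'c' @ 2: {3,4,5,6,8,10}
'a' @ 3: {1,2,4,7,9,11}  ✓accept
'c' @ 4: {3,4,5,6,8,10}
'a' @ 5: {1,2,4,7,9,11}  ✓accept
after full input: {1,2,4,7,9,11}  (accept=1 in)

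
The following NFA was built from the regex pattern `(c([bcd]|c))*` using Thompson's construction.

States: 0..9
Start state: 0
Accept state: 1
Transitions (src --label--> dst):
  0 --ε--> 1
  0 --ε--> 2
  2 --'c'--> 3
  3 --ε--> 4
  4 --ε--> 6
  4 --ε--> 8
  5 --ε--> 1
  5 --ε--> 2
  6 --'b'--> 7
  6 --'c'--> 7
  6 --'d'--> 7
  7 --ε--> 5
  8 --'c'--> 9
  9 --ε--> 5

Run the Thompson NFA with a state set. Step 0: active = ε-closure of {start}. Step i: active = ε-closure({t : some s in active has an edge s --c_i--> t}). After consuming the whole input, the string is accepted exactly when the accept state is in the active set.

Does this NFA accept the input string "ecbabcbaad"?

Answer: REJECT

Derivation:
S₀ = ε-closure({0}) = {0,1,2}
'e' @ 1: {}  — state set empty
rest 'cbabcbaad' ignored (set empty)
end set {} — state 1 not in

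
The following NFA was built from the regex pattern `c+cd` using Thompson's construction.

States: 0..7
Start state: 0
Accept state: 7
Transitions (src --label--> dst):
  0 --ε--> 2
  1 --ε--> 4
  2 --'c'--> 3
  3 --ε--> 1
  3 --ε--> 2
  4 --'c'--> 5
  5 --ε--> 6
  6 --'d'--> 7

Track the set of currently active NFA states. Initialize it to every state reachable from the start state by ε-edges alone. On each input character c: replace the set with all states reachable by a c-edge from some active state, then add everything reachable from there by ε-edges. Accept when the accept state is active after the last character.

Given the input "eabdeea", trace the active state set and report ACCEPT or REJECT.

Answer: REJECT

Derivation:
S₀ = ε-closure({0}) = {0,2}
'e' @ 1: {}  — dead — no transitions
rest 'abdeea' ignored (set empty)
end set {} — state 7 not in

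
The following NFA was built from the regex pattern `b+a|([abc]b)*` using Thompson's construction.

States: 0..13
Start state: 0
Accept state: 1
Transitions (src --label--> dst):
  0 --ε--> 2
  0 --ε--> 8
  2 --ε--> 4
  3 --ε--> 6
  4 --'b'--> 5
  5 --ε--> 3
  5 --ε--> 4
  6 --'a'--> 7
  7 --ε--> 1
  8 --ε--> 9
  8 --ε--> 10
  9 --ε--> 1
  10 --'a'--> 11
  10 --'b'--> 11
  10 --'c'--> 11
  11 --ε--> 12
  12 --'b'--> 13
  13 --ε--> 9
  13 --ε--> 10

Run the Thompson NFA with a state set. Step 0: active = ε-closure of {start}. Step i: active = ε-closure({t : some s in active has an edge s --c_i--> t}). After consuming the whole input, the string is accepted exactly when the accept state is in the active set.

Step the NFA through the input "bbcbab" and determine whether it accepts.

Answer: ACCEPT

Trace:
S₀ = ε-closure({0}) = {0,1,2,4,8,9,10}
'b' @ 1: {3,4,5,6,11,12}
'b' @ 2: {1,3,4,5,6,9,10,13}  (accept∈set)
'c' @ 3: {11,12}
'b' @ 4: {1,9,10,13}  (accept∈set)
'a' @ 5: {11,12}
'b' @ 6: {1,9,10,13}  (accept∈set)
final: {1,9,10,13}; accept 1 in set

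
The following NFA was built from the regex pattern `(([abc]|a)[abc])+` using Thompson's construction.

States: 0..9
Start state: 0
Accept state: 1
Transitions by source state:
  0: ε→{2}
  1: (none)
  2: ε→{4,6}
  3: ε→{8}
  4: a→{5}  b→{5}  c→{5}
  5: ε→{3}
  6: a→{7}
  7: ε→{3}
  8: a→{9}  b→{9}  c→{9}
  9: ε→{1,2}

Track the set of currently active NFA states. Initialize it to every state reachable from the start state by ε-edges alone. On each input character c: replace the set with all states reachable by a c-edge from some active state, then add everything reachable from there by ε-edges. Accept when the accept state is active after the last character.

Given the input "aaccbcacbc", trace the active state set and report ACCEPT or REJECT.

Answer: ACCEPT

Derivation:
start: ε-closure({0}) = {0,2,4,6}
'a' @ 1: {3,5,7,8}
'a' @ 2: {1,2,4,6,9}  [accepting]
'c' @ 3: {3,5,8}
'c' @ 4: {1,2,4,6,9}  [accepting]
'b' @ 5: {3,5,8}
'c' @ 6: {1,2,4,6,9}  [accepting]
'a' @ 7: {3,5,7,8}
'c' @ 8: {1,2,4,6,9}  [accepting]
'b' @ 9: {3,5,8}
'c' @ 10: {1,2,4,6,9}  [accepting]
after full input: {1,2,4,6,9}  (accept=1 in)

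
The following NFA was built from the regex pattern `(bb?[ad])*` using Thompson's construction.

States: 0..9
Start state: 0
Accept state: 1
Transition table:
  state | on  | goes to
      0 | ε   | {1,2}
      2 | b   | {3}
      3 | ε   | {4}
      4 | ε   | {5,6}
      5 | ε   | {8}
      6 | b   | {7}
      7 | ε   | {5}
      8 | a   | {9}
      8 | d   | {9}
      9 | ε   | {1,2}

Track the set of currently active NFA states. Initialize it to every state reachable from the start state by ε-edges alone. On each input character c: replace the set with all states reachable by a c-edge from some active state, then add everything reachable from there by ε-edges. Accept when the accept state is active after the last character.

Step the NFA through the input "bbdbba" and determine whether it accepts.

Answer: ACCEPT

Steps:
start: ε-closure({0}) = {0,1,2}
'b' @ 1: {3,4,5,6,8}
'b' @ 2: {5,7,8}
'd' @ 3: {1,2,9}  [accepting]
'b' @ 4: {3,4,5,6,8}
'b' @ 5: {5,7,8}
'a' @ 6: {1,2,9}  [accepting]
end set {1,2,9} — state 1 in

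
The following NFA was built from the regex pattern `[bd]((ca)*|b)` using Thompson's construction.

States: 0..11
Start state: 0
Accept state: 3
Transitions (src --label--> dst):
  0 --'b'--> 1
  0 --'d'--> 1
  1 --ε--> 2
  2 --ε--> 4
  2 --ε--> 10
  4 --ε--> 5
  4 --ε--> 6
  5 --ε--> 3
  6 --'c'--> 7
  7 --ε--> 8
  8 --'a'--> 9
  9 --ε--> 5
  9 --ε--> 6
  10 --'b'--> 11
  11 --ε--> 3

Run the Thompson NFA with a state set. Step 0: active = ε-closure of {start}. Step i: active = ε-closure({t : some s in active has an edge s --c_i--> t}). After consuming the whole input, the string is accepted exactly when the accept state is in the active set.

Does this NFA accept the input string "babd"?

Answer: REJECT

Trace:
S₀ = ε-closure({0}) = {0}
'b' @ 1: {1,2,3,4,5,6,10}  ✓accept
'a' @ 2: {}  — state set empty
rest 'bd' ignored (set empty)
end set {} — state 3 not in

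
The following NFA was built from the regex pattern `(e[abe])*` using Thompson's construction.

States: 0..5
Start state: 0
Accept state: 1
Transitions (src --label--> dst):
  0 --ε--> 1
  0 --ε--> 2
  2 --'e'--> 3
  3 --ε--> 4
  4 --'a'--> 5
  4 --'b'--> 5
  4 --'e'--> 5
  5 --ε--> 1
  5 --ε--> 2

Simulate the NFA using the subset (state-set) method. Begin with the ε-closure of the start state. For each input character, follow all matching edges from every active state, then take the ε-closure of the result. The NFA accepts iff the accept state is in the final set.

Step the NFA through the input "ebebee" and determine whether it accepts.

Answer: ACCEPT

Steps:
initial (ε-close {0}): {0,1,2}
'e' @ 1: {3,4}
'b' @ 2: {1,2,5}  [accepting]
'e' @ 3: {3,4}
'b' @ 4: {1,2,5}  [accepting]
'e' @ 5: {3,4}
'e' @ 6: {1,2,5}  [accepting]
final: {1,2,5}; accept 1 in set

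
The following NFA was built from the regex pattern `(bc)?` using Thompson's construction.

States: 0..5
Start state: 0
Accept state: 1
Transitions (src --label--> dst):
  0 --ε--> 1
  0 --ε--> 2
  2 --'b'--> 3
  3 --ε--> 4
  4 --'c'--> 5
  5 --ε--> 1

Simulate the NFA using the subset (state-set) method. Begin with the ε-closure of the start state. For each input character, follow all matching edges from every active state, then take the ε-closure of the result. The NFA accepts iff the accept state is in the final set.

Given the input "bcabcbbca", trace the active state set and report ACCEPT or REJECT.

S₀ = ε-closure({0}) = {0,1,2}
'b' @ 1: {3,4}
'c' @ 2: {1,5}  (accept∈set)
'a' @ 3: {}  — no active states
rest 'bcbbca' ignored (set empty)
final: {}; accept 1 not in set

Answer: REJECT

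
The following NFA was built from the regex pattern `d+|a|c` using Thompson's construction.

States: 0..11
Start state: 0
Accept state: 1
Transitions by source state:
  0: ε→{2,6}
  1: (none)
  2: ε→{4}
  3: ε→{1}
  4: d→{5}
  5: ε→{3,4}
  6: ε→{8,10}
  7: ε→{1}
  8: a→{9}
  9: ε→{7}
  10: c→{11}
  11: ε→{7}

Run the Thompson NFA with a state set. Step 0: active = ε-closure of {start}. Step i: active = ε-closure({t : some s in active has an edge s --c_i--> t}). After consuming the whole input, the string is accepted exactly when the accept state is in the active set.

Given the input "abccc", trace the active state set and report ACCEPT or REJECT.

Answer: REJECT

Steps:
initial (ε-close {0}): {0,2,4,6,8,10}
'a' @ 1: {1,7,9}  [accepting]
'b' @ 2: {}  — dead — no transitions
rest 'ccc' ignored (set empty)
after full input: {}  (accept=1 not in)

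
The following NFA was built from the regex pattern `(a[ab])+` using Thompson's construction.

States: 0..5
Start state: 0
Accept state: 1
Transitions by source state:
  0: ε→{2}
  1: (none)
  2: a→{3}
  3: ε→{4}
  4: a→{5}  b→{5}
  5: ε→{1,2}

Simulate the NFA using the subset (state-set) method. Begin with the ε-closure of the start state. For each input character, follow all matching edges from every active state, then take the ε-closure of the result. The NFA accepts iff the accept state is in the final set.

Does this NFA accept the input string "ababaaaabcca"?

S₀ = ε-closure({0}) = {0,2}
'a' @ 1: {3,4}
'b' @ 2: {1,2,5}  (accept∈set)
'a' @ 3: {3,4}
'b' @ 4: {1,2,5}  (accept∈set)
'a' @ 5: {3,4}
'a' @ 6: {1,2,5}  (accept∈set)
'a' @ 7: {3,4}
'a' @ 8: {1,2,5}  (accept∈set)
'b' @ 9: {}  — state set empty
rest 'cca' ignored (set empty)
end set {} — state 1 not in

Answer: REJECT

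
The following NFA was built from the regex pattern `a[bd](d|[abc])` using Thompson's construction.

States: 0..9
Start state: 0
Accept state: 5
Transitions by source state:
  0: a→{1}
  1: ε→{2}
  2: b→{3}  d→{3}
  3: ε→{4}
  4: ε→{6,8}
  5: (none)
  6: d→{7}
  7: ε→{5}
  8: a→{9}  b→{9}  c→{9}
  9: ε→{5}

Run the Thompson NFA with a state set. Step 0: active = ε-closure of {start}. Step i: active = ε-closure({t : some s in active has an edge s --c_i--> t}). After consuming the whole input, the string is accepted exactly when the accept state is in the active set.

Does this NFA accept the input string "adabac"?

Answer: REJECT

Trace:
initial (ε-close {0}): {0}
'a' @ 1: {1,2}
'd' @ 2: {3,4,6,8}
'a' @ 3: {5,9}  (accept∈set)
'b' @ 4: {}  — no active states
rest 'ac' ignored (set empty)
after full input: {}  (accept=5 not in)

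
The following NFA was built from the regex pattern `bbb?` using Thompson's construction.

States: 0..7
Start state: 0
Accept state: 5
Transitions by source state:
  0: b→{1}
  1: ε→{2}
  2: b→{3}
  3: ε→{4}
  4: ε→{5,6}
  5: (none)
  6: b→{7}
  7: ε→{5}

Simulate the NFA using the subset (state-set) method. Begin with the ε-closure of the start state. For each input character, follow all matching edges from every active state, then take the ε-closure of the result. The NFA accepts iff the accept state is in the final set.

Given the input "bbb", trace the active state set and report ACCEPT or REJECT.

Answer: ACCEPT

Steps:
initial (ε-close {0}): {0}
'b' @ 1: {1,2}
'b' @ 2: {3,4,5,6}  ✓accept
'b' @ 3: {5,7}  ✓accept
end set {5,7} — state 5 in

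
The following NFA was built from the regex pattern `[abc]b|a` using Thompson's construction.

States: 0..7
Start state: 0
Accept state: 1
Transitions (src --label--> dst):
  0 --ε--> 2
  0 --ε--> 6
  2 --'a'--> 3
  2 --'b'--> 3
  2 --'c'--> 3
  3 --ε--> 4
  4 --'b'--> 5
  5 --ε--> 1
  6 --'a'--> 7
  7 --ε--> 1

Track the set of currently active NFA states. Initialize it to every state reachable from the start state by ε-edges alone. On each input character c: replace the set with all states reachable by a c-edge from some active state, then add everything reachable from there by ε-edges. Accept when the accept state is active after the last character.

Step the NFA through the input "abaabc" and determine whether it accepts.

Answer: REJECT

Steps:
start: ε-closure({0}) = {0,2,6}
'a' @ 1: {1,3,4,7}  ✓accept
'b' @ 2: {1,5}  ✓accept
'a' @ 3: {}  — no active states
rest 'abc' ignored (set empty)
after full input: {}  (accept=1 not in)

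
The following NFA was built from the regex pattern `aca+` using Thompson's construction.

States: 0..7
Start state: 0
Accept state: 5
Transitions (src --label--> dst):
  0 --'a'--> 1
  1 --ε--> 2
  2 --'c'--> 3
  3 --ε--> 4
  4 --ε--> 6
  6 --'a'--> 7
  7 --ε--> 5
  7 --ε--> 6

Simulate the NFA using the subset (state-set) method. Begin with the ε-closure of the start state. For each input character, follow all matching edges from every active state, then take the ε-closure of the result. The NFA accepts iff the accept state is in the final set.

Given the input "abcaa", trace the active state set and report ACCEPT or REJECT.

start: ε-closure({0}) = {0}
'a' @ 1: {1,2}
'b' @ 2: {}  — no active states
rest 'caa' ignored (set empty)
end set {} — state 5 not in

Answer: REJECT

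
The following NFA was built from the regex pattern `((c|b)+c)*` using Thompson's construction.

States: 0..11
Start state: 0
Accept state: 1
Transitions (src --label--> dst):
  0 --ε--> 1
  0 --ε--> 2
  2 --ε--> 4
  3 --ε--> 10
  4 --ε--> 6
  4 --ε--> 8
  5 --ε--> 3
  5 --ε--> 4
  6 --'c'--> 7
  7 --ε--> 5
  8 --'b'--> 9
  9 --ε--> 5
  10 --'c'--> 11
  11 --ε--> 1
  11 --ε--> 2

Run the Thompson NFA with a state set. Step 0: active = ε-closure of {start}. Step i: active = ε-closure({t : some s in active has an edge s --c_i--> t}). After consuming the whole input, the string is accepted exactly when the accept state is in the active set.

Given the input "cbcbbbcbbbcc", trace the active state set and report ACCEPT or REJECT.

Answer: ACCEPT

Steps:
initial (ε-close {0}): {0,1,2,4,6,8}
'c' @ 1: {3,4,5,6,7,8,10}
'b' @ 2: {3,4,5,6,8,9,10}
'c' @ 3: {1,2,3,4,5,6,7,8,10,11}  [accepting]
'b' @ 4: {3,4,5,6,8,9,10}
'b' @ 5: {3,4,5,6,8,9,10}
'b' @ 6: {3,4,5,6,8,9,10}
'c' @ 7: {1,2,3,4,5,6,7,8,10,11}  [accepting]
'b' @ 8: {3,4,5,6,8,9,10}
'b' @ 9: {3,4,5,6,8,9,10}
'b' @ 10: {3,4,5,6,8,9,10}
'c' @ 11: {1,2,3,4,5,6,7,8,10,11}  [accepting]
'c' @ 12: {1,2,3,4,5,6,7,8,10,11}  [accepting]
after full input: {1,2,3,4,5,6,7,8,10,11}  (accept=1 in)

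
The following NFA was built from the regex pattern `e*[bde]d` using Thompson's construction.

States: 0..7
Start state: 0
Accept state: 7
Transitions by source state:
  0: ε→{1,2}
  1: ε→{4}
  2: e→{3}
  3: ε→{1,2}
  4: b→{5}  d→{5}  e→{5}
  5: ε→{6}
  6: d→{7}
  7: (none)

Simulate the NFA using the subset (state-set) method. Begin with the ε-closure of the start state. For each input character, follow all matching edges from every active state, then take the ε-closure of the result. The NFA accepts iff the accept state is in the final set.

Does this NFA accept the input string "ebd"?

S₀ = ε-closure({0}) = {0,1,2,4}
'e' @ 1: {1,2,3,4,5,6}
'b' @ 2: {5,6}
'd' @ 3: {7}  [accepting]
after full input: {7}  (accept=7 in)

Answer: ACCEPT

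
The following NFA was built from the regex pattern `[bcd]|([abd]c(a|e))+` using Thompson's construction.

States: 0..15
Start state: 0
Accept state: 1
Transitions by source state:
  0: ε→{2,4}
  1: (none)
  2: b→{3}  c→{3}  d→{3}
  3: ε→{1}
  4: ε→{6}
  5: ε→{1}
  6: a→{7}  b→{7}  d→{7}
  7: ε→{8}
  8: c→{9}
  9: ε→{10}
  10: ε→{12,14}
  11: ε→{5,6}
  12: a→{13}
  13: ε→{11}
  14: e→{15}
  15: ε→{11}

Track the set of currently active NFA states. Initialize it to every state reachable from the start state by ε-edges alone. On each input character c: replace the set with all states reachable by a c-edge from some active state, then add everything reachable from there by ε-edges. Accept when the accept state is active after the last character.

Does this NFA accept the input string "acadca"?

Answer: ACCEPT

Trace:
start: ε-closure({0}) = {0,2,4,6}
'a' @ 1: {7,8}
'c' @ 2: {9,10,12,14}
'a' @ 3: {1,5,6,11,13}  (accept∈set)
'd' @ 4: {7,8}
'c' @ 5: {9,10,12,14}
'a' @ 6: {1,5,6,11,13}  (accept∈set)
end set {1,5,6,11,13} — state 1 in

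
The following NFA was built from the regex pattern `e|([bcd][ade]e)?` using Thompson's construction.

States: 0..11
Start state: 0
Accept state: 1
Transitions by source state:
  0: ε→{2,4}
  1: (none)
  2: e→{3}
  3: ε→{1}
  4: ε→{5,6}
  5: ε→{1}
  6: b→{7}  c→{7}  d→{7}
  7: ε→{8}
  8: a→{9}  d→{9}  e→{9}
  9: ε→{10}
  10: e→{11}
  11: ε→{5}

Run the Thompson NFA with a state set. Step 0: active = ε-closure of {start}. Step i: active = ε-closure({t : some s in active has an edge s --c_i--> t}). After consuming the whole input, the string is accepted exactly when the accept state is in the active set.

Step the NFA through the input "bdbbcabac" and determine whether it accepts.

Answer: REJECT

Trace:
start: ε-closure({0}) = {0,1,2,4,5,6}
'b' @ 1: {7,8}
'd' @ 2: {9,10}
'b' @ 3: {}  — state set empty
rest 'bcabac' ignored (set empty)
final: {}; accept 1 not in set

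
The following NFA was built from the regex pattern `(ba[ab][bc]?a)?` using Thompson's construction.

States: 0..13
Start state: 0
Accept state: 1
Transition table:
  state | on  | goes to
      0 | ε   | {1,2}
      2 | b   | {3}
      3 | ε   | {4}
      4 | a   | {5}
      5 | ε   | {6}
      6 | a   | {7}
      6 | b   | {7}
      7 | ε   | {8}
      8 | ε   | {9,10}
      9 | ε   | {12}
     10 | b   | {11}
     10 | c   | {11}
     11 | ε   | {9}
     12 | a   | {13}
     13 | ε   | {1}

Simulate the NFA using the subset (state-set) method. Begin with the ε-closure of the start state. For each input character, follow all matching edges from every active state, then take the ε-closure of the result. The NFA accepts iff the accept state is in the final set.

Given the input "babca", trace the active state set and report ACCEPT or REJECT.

Answer: ACCEPT

Derivation:
start: ε-closure({0}) = {0,1,2}
'b' @ 1: {3,4}
'a' @ 2: {5,6}
'b' @ 3: {7,8,9,10,12}
'c' @ 4: {9,11,12}
'a' @ 5: {1,13}  (accept∈set)
final: {1,13}; accept 1 in set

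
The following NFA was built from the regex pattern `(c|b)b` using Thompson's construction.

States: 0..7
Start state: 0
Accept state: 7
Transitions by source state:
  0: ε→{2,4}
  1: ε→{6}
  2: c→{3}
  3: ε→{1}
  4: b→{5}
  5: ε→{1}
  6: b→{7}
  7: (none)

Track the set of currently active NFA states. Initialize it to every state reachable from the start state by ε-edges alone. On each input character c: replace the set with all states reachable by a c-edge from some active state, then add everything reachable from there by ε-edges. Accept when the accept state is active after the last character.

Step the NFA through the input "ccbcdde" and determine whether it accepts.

start: ε-closure({0}) = {0,2,4}
'c' @ 1: {1,3,6}
'c' @ 2: {}  — no active states
rest 'bcdde' ignored (set empty)
final: {}; accept 7 not in set

Answer: REJECT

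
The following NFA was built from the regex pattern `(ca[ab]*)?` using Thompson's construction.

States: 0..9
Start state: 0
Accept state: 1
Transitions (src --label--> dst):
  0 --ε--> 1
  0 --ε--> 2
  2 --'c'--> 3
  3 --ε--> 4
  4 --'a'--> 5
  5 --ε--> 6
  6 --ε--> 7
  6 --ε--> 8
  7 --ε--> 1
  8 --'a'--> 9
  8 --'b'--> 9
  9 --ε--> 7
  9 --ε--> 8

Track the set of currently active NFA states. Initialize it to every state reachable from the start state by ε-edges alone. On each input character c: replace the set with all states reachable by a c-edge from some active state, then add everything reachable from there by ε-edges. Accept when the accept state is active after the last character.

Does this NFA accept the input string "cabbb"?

Answer: ACCEPT

Steps:
start: ε-closure({0}) = {0,1,2}
'c' @ 1: {3,4}
'a' @ 2: {1,5,6,7,8}  [accepting]
'b' @ 3: {1,7,8,9}  [accepting]
'b' @ 4: {1,7,8,9}  [accepting]
'b' @ 5: {1,7,8,9}  [accepting]
after full input: {1,7,8,9}  (accept=1 in)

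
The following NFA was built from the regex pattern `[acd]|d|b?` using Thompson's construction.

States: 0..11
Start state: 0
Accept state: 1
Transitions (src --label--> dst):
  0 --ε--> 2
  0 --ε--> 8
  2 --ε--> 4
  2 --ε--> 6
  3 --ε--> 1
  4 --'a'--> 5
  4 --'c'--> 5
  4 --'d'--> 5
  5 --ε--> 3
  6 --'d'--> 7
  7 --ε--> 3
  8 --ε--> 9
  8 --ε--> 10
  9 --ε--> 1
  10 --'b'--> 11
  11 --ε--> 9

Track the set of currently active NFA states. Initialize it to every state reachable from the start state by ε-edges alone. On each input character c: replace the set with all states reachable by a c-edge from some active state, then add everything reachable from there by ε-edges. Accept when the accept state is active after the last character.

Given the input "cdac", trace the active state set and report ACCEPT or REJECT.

Answer: REJECT

Trace:
start: ε-closure({0}) = {0,1,2,4,6,8,9,10}
'c' @ 1: {1,3,5}  ✓accept
'd' @ 2: {}  — dead — no transitions
rest 'ac' ignored (set empty)
final: {}; accept 1 not in set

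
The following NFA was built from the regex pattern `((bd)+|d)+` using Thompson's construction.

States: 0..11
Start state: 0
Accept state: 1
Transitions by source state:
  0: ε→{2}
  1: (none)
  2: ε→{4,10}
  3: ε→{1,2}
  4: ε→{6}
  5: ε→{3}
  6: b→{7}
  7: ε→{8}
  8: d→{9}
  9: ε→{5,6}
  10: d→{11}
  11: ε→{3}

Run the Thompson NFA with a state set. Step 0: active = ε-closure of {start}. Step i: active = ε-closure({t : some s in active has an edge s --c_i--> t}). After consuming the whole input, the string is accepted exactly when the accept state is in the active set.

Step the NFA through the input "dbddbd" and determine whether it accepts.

Answer: ACCEPT

Trace:
S₀ = ε-closure({0}) = {0,2,4,6,10}
'd' @ 1: {1,2,3,4,6,10,11}  [accepting]
'b' @ 2: {7,8}
'd' @ 3: {1,2,3,4,5,6,9,10}  [accepting]
'd' @ 4: {1,2,3,4,6,10,11}  [accepting]
'b' @ 5: {7,8}
'd' @ 6: {1,2,3,4,5,6,9,10}  [accepting]
end set {1,2,3,4,5,6,9,10} — state 1 in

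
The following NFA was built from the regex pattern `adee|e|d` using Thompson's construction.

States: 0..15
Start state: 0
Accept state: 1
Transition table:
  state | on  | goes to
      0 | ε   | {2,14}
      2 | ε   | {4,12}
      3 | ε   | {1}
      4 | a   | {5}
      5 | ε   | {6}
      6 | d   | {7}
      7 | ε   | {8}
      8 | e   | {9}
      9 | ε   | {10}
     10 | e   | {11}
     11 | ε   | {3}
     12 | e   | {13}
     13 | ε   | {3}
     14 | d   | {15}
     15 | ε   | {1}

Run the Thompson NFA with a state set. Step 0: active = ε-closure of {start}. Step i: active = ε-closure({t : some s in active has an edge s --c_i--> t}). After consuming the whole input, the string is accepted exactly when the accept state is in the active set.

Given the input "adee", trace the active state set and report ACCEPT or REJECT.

S₀ = ε-closure({0}) = {0,2,4,12,14}
'a' @ 1: {5,6}
'd' @ 2: {7,8}
'e' @ 3: {9,10}
'e' @ 4: {1,3,11}  [accepting]
after full input: {1,3,11}  (accept=1 in)

Answer: ACCEPT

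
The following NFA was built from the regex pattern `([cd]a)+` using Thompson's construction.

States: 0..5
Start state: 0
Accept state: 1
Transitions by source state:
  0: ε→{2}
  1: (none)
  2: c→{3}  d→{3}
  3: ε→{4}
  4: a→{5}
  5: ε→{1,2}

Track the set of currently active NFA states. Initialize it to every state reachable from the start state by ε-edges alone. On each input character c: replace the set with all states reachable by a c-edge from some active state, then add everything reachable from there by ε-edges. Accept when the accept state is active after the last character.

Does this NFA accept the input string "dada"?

Answer: ACCEPT

Steps:
S₀ = ε-closure({0}) = {0,2}
'd' @ 1: {3,4}
'a' @ 2: {1,2,5}  ✓accept
'd' @ 3: {3,4}
'a' @ 4: {1,2,5}  ✓accept
final: {1,2,5}; accept 1 in set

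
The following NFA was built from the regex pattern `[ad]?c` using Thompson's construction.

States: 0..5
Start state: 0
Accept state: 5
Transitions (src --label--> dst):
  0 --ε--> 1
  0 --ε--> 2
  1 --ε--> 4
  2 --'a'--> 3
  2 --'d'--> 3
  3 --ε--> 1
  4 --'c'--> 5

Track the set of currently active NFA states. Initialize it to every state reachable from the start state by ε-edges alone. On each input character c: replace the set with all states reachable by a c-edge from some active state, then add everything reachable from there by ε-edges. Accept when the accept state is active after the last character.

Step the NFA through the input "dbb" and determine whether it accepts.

S₀ = ε-closure({0}) = {0,1,2,4}
'd' @ 1: {1,3,4}
'b' @ 2: {}  — no active states
rest 'b' ignored (set empty)
after full input: {}  (accept=5 not in)

Answer: REJECT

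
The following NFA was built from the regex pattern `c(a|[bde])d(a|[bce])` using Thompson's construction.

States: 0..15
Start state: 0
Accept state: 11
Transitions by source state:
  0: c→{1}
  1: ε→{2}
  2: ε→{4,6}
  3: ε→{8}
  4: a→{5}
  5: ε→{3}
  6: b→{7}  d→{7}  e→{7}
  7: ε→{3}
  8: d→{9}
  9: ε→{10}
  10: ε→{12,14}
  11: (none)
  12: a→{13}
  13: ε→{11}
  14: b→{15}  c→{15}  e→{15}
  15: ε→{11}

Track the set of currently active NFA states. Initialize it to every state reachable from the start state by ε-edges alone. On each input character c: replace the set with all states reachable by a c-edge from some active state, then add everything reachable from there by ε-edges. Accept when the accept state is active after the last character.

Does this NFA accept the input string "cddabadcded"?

start: ε-closure({0}) = {0}
'c' @ 1: {1,2,4,6}
'd' @ 2: {3,7,8}
'd' @ 3: {9,10,12,14}
'a' @ 4: {11,13}  ✓accept
'b' @ 5: {}  — state set empty
rest 'adcded' ignored (set empty)
after full input: {}  (accept=11 not in)

Answer: REJECT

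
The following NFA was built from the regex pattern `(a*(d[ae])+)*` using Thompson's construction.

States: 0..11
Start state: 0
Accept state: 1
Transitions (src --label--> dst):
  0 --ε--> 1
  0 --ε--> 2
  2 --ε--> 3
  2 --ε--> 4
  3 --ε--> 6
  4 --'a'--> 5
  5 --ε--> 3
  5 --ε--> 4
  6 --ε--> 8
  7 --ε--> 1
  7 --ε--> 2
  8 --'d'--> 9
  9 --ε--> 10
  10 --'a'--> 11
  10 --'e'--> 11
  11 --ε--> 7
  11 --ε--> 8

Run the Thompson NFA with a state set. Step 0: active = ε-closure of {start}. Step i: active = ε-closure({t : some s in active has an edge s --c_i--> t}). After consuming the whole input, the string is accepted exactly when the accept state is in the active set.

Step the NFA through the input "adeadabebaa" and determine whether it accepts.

Answer: REJECT

Derivation:
start: ε-closure({0}) = {0,1,2,3,4,6,8}
'a' @ 1: {3,4,5,6,8}
'd' @ 2: {9,10}
'e' @ 3: {1,2,3,4,6,7,8,11}  (accept∈set)
'a' @ 4: {3,4,5,6,8}
'd' @ 5: {9,10}
'a' @ 6: {1,2,3,4,6,7,8,11}  (accept∈set)
'b' @ 7: {}  — no active states
rest 'ebaa' ignored (set empty)
final: {}; accept 1 not in set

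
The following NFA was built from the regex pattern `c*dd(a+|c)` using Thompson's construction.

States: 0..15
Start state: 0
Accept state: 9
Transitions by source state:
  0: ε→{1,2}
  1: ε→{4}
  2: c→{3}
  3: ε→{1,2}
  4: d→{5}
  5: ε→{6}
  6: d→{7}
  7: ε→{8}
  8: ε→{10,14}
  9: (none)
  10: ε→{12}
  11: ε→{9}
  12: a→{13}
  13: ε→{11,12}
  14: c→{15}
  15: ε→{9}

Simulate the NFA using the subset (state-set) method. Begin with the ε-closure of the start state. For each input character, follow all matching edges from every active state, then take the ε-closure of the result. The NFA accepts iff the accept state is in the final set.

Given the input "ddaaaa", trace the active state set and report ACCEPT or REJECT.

Answer: ACCEPT

Trace:
S₀ = ε-closure({0}) = {0,1,2,4}
'd' @ 1: {5,6}
'd' @ 2: {7,8,10,12,14}
'a' @ 3: {9,11,12,13}  [accepting]
'a' @ 4: {9,11,12,13}  [accepting]
'a' @ 5: {9,11,12,13}  [accepting]
'a' @ 6: {9,11,12,13}  [accepting]
final: {9,11,12,13}; accept 9 in set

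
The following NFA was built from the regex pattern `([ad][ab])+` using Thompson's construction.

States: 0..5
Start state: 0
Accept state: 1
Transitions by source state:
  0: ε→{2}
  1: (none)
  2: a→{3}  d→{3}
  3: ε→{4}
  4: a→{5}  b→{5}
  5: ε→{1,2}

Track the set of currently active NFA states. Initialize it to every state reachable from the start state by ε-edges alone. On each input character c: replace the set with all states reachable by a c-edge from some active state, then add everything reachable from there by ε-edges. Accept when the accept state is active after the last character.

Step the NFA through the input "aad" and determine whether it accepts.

S₀ = ε-closure({0}) = {0,2}
'a' @ 1: {3,4}
'a' @ 2: {1,2,5}  (accept∈set)
'd' @ 3: {3,4}
end set {3,4} — state 1 not in

Answer: REJECT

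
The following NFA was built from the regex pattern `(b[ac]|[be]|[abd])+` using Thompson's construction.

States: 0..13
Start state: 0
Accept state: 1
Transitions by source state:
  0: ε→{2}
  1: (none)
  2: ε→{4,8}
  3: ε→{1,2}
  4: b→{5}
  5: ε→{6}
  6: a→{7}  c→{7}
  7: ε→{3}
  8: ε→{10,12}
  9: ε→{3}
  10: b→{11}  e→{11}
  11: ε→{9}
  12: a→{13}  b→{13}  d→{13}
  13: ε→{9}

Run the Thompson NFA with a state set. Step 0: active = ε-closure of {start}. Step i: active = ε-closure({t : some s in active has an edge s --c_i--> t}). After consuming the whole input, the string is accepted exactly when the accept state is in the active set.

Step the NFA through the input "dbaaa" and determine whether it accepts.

initial (ε-close {0}): {0,2,4,8,10,12}
'd' @ 1: {1,2,3,4,8,9,10,12,13}  [accepting]
'b' @ 2: {1,2,3,4,5,6,8,9,10,11,12,13}  [accepting]
'a' @ 3: {1,2,3,4,7,8,9,10,12,13}  [accepting]
'a' @ 4: {1,2,3,4,8,9,10,12,13}  [accepting]
'a' @ 5: {1,2,3,4,8,9,10,12,13}  [accepting]
end set {1,2,3,4,8,9,10,12,13} — state 1 in

Answer: ACCEPT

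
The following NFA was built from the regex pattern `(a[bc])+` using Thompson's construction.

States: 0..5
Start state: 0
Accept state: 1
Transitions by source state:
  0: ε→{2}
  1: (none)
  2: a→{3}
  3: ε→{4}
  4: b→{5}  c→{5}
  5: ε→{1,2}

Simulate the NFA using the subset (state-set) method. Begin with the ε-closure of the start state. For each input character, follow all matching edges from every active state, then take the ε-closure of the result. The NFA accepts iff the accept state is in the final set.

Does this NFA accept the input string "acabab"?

S₀ = ε-closure({0}) = {0,2}
'a' @ 1: {3,4}
'c' @ 2: {1,2,5}  [accepting]
'a' @ 3: {3,4}
'b' @ 4: {1,2,5}  [accepting]
'a' @ 5: {3,4}
'b' @ 6: {1,2,5}  [accepting]
end set {1,2,5} — state 1 in

Answer: ACCEPT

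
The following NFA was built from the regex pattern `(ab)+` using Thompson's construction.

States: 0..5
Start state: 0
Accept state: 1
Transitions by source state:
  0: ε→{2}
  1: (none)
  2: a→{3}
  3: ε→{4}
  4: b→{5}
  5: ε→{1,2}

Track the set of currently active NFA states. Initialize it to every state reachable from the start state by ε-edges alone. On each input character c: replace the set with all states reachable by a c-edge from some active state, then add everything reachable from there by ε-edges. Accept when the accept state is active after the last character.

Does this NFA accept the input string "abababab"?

initial (ε-close {0}): {0,2}
'a' @ 1: {3,4}
'b' @ 2: {1,2,5}  [accepting]
'a' @ 3: {3,4}
'b' @ 4: {1,2,5}  [accepting]
'a' @ 5: {3,4}
'b' @ 6: {1,2,5}  [accepting]
'a' @ 7: {3,4}
'b' @ 8: {1,2,5}  [accepting]
final: {1,2,5}; accept 1 in set

Answer: ACCEPT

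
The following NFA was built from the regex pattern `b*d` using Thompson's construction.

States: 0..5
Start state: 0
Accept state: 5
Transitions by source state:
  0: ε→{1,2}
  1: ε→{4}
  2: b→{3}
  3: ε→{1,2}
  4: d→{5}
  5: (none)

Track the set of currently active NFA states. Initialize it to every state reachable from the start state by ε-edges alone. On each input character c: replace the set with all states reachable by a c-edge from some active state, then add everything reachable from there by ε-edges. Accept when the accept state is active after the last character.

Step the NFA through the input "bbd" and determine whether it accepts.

Answer: ACCEPT

Steps:
initial (ε-close {0}): {0,1,2,4}
'b' @ 1: {1,2,3,4}
'b' @ 2: {1,2,3,4}
'd' @ 3: {5}  ✓accept
final: {5}; accept 5 in set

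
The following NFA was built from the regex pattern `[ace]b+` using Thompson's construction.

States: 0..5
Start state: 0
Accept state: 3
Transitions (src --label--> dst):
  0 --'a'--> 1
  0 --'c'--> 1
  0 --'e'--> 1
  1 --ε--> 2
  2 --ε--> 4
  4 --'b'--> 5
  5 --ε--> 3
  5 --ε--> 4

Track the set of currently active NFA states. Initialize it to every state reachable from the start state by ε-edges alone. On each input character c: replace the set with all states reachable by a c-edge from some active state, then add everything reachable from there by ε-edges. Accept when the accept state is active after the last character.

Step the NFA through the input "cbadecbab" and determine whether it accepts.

Answer: REJECT

Steps:
S₀ = ε-closure({0}) = {0}
'c' @ 1: {1,2,4}
'b' @ 2: {3,4,5}  ✓accept
'a' @ 3: {}  — dead — no transitions
rest 'decbab' ignored (set empty)
final: {}; accept 3 not in set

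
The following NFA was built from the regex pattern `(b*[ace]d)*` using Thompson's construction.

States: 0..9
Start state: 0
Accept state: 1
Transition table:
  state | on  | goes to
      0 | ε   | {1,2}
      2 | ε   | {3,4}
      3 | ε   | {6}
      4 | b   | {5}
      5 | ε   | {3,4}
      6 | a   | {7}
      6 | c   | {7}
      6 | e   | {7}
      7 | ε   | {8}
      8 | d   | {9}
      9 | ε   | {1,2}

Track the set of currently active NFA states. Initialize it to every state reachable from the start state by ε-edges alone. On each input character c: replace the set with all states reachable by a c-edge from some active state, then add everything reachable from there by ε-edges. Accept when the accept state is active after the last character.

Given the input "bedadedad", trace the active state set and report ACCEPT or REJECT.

S₀ = ε-closure({0}) = {0,1,2,3,4,6}
'b' @ 1: {3,4,5,6}
'e' @ 2: {7,8}
'd' @ 3: {1,2,3,4,6,9}  ✓accept
'a' @ 4: {7,8}
'd' @ 5: {1,2,3,4,6,9}  ✓accept
'e' @ 6: {7,8}
'd' @ 7: {1,2,3,4,6,9}  ✓accept
'a' @ 8: {7,8}
'd' @ 9: {1,2,3,4,6,9}  ✓accept
end set {1,2,3,4,6,9} — state 1 in

Answer: ACCEPT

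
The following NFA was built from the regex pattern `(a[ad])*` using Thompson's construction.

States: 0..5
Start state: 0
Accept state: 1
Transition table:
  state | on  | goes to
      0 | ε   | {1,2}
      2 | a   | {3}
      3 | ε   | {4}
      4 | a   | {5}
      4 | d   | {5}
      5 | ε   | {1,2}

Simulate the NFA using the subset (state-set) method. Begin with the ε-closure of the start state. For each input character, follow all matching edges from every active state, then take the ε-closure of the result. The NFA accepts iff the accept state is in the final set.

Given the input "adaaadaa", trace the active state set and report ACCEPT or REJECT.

Answer: ACCEPT

Steps:
initial (ε-close {0}): {0,1,2}
'a' @ 1: {3,4}
'd' @ 2: {1,2,5}  [accepting]
'a' @ 3: {3,4}
'a' @ 4: {1,2,5}  [accepting]
'a' @ 5: {3,4}
'd' @ 6: {1,2,5}  [accepting]
'a' @ 7: {3,4}
'a' @ 8: {1,2,5}  [accepting]
end set {1,2,5} — state 1 in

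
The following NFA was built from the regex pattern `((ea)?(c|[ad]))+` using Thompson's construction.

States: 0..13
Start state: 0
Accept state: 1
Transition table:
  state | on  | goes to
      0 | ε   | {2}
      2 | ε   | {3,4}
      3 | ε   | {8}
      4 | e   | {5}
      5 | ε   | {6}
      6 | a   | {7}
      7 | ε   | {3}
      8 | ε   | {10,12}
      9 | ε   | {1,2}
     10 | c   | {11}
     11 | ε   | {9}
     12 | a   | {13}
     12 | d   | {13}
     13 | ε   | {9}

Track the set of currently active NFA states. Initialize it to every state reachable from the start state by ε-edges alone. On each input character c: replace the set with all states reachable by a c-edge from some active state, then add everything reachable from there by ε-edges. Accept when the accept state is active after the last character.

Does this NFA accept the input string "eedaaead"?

S₀ = ε-closure({0}) = {0,2,3,4,8,10,12}
'e' @ 1: {5,6}
'e' @ 2: {}  — dead — no transitions
rest 'daaead' ignored (set empty)
end set {} — state 1 not in

Answer: REJECT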